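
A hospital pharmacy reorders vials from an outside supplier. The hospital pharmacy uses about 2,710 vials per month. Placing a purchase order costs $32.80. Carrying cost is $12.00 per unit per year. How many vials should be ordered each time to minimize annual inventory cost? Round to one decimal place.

Q* ≈ 421.6 vials

Annual demand D = 2,710 × 12 = 32,520.
EOQ = √(2DS / H) = √(2 × 32,520 × 32.8 / 12).
= √(2,133,312 / 12) = √177,776 ≈ 421.635.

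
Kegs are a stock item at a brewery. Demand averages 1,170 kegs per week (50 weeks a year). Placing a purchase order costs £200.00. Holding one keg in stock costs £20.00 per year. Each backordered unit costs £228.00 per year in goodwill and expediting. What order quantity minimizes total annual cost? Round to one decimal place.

Annual demand D = 1,170 × 50 = 58,500.
With planned backorders, Q* = √(2DS/H) · √((H+B)/B).
√(2DS/H) = √(2 × 58,500 × 200 / 20) = 1081.665.
√((H+B)/B) = √((20+228)/228) = 1.0429.
Q* ≈ 1128.110.

Q* ≈ 1,128.1 kegs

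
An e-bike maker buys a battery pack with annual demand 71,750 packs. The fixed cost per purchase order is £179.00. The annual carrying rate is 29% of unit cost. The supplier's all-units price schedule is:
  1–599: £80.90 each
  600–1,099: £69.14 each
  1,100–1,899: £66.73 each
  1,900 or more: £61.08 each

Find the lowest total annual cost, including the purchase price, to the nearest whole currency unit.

TC* ≈ £4,406,077

Holding cost per unit per year at price C is H = 0.29·C.
For each price level, check whether its EOQ is feasible; otherwise the best quantity at that price is the breakpoint.
Tier 1 (£80.90): EOQ = 1046.4 exceeds tier's upper bound 599, so this tier is dominated.
Tier 2 (£69.14): EOQ = 1131.8 exceeds tier's upper bound 1099, so this tier is dominated.
EOQ at £66.73 = 1152.1 (feasible in tier 3): TC = 71,750×£66.73 + (71,750/1152.1)×179 + (1152.1/2)×0.29×£66.73 = £4,810,172.73.
EOQ at £61.08 = 1204.2 < 1900, so use break Q=1900: TC = 71,750×£61.08 + (71,750/1900.0)×179 + (1900.0/2)×0.29×£61.08 = £4,406,077.15.
Lowest total cost among the candidates is at Q = 1900.0.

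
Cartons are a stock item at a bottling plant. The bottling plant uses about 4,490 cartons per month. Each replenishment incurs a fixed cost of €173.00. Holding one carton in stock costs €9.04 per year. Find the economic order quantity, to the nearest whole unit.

Q* ≈ 1,436 cartons

Annual demand D = 4,490 × 12 = 53,880.
EOQ = √(2DS / H) = √(2 × 53,880 × 173 / 9.04).
= √(18,642,480 / 9.04) = √2,062,221.2389 ≈ 1436.044.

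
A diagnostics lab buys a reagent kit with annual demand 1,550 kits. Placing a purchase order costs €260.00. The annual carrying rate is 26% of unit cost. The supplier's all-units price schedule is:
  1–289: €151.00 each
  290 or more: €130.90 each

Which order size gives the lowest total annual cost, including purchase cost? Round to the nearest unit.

Holding cost per unit per year at price C is H = 0.26·C.
Candidates are each tier's EOQ (if it falls in that tier) and each price-break quantity.
EOQ at €151.00 = 143.3 (feasible in tier 1): TC = 1,550×€151.00 + (1,550/143.3)×260 + (143.3/2)×0.26×€151.00 = €239,675.26.
EOQ at €130.90 = 153.9 < 290, so use break Q=290: TC = 1,550×€130.90 + (1,550/290.0)×260 + (290.0/2)×0.26×€130.90 = €209,219.59.
Lowest total cost is €209,219.59 at Q = 290.0.

Q* ≈ 290 kits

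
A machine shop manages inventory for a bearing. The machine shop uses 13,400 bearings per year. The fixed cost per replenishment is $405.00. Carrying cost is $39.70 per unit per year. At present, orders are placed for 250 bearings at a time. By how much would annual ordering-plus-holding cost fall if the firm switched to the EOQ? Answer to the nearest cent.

EOQ = √(2DS/H) = √(2 × 13,400 × 405 / 39.7) ≈ 522.88.
Cost at Q* = (D/Q*)S + (Q*/2)H = √(2DSH) ≈ $20,758.22.
Cost at Q = 250: (13,400/250)×405 + (250/2)×39.7 = $21,708.00 + $4,962.50 = $26,670.50.
Excess = $26,670.50 − $20,758.22 = $5,912.28.

Extra cost ≈ $5,912.28 per year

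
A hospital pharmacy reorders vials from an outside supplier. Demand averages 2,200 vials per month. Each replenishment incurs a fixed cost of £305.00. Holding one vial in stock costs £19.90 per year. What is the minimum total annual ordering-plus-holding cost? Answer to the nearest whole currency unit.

Annual demand D = 2,200 × 12 = 26,400.
The optimal lot size = √(2DS/H) = √(2 × 26,400 × 305 / 19.9) ≈ 899.58.
At the optimum the two cost components are equal, so total cost = 2·(Q*/2)H = Q*·H.
Minimum total = √(2DSH) = √(2 × 26,400 × 305 × 19.9) ≈ 17901.665.

TC* ≈ £17,902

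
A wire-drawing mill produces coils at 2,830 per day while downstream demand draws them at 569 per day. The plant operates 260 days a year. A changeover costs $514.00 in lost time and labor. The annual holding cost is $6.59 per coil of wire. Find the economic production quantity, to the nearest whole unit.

Annual demand D = 569 × 260 = 147,940.
Production build-up factor (1 − d/p) = 1 − 569/2,830 = 0.7989.
Q* = √(2DS / (H(1 − d/p))) = √(2 × 147,940 × 514 / (6.59 × 0.7989)).
= √(152,082,320 / 5.265) ≈ 5374.519.

Q* ≈ 5,375 coils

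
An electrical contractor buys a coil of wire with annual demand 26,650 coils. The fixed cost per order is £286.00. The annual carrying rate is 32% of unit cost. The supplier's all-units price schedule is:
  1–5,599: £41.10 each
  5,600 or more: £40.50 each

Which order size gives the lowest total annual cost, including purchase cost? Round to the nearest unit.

Q* ≈ 1,077 coils

Holding cost per unit per year at price C is H = 0.32·C.
For each price level, check whether its EOQ is feasible; otherwise the best quantity at that price is the breakpoint.
EOQ at £41.10 = 1076.6 (feasible in tier 1): TC = 26,650×£41.10 + (26,650/1076.6)×286 + (1076.6/2)×0.32×£41.10 = £1,109,474.32.
EOQ at £40.50 = 1084.5 < 5600, so use break Q=5600: TC = 26,650×£40.50 + (26,650/5600.0)×286 + (5600.0/2)×0.32×£40.50 = £1,116,974.05.
Lowest total cost is £1,109,474.32 at Q = 1076.6.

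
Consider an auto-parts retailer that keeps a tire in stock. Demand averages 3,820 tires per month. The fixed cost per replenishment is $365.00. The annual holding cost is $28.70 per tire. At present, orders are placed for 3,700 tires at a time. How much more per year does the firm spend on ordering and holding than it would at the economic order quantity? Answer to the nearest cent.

Annual demand D = 3,820 × 12 = 45,840.
EOQ = √(2DS/H) = √(2 × 45,840 × 365 / 28.7) ≈ 1079.80.
Cost at Q* = (D/Q*)S + (Q*/2)H = √(2DSH) ≈ $30,990.22.
Cost at Q = 3,700: (45,840/3,700)×365 + (3,700/2)×28.7 = $4,522.05 + $53,095.00 = $57,617.05.
Excess = $57,617.05 − $30,990.22 = $26,626.83.

Extra cost ≈ $26,626.83 per year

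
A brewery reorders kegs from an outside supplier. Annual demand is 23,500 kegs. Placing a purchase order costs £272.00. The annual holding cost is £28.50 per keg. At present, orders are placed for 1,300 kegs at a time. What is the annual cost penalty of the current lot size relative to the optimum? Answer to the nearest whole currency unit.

EOQ = √(2DS/H) = √(2 × 23,500 × 272 / 28.5) ≈ 669.75.
Cost at Q* = (D/Q*)S + (Q*/2)H = √(2DSH) ≈ £19,087.80.
Cost at Q = 1,300: (23,500/1,300)×272 + (1,300/2)×28.5 = £4,916.92 + £18,525.00 = £23,441.92.
Excess = £23,441.92 − £19,087.80 = £4,354.13.

Extra cost ≈ £4,354 per year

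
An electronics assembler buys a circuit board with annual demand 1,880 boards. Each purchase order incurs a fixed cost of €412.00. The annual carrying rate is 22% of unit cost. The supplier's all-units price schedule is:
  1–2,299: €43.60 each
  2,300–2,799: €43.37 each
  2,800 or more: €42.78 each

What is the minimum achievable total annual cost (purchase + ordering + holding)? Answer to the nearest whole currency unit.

Holding cost per unit per year at price C is H = 0.22·C.
Candidates are each tier's EOQ (if it falls in that tier) and each price-break quantity.
EOQ at €43.60 = 401.9 (feasible in tier 1): TC = 1,880×€43.60 + (1,880/401.9)×412 + (401.9/2)×0.22×€43.60 = €85,822.76.
EOQ at €43.37 = 402.9 < 2300, so use break Q=2300: TC = 1,880×€43.37 + (1,880/2300.0)×412 + (2300.0/2)×0.22×€43.37 = €92,844.98.
EOQ at €42.78 = 405.7 < 2800, so use break Q=2800: TC = 1,880×€42.78 + (1,880/2800.0)×412 + (2800.0/2)×0.22×€42.78 = €93,879.27.
Lowest total cost among the candidates is at Q = 401.9.

TC* ≈ €85,823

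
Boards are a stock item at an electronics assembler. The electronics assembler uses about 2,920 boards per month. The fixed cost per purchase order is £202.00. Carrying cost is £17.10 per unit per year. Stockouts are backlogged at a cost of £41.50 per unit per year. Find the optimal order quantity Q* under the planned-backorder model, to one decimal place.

Annual demand D = 2,920 × 12 = 35,040.
With planned backorders, Q* = √(2DS/H) · √((H+B)/B).
√(2DS/H) = √(2 × 35,040 × 202 / 17.1) = 909.860.
√((H+B)/B) = √((17.1+41.5)/41.5) = 1.1883.
Q* ≈ 1081.184.

Q* ≈ 1,081.2 boards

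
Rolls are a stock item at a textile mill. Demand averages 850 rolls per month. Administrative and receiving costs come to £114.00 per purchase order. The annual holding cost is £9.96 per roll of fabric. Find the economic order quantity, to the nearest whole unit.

Annual demand D = 850 × 12 = 10,200.
EOQ = √(2DS / H) = √(2 × 10,200 × 114 / 9.96).
= √(2,325,600 / 9.96) = √233,493.9759 ≈ 483.212.

Q* ≈ 483 rolls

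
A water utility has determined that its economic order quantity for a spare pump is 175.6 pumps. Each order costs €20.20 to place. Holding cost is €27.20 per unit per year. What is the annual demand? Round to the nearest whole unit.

D ≈ 20,760 pumps per year

Invert the EOQ relation Q*² = 2DS/H.
From Q* = √(2DS/H): D = Q*²H / (2S) = 175.6² × 27.2 / (2 × 20.2) = 20760.440.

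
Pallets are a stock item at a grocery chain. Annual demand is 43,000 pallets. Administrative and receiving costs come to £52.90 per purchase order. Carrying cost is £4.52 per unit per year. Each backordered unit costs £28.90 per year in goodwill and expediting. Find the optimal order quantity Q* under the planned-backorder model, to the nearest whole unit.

With planned backorders, Q* = √(2DS/H) · √((H+B)/B).
√(2DS/H) = √(2 × 43,000 × 52.9 / 4.52) = 1003.247.
√((H+B)/B) = √((4.52+28.9)/28.9) = 1.0754.
Q* ≈ 1078.853.

Q* ≈ 1,079 pallets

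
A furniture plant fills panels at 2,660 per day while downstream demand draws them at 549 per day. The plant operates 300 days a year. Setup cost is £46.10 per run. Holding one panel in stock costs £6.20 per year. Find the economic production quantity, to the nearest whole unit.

Annual demand D = 549 × 300 = 164,700.
Production build-up factor (1 − d/p) = 1 − 549/2,660 = 0.7936.
Q* = √(2DS / (H(1 − d/p))) = √(2 × 164,700 × 46.1 / (6.2 × 0.7936)).
= √(15,185,340 / 4.9204) ≈ 1756.763.

Q* ≈ 1,757 panels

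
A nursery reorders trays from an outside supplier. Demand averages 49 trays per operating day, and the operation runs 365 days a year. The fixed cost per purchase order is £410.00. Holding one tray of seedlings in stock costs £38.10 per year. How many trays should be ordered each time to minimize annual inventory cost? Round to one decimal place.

Q* ≈ 620.4 trays

Annual demand D = 49 × 365 = 17,885.
EOQ = √(2DS / H) = √(2 × 17,885 × 410 / 38.1).
= √(14,665,700 / 38.1) = √384,926.5092 ≈ 620.424.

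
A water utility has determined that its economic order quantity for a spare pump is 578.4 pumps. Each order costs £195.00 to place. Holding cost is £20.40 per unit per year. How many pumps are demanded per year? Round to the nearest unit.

Invert the EOQ relation Q*² = 2DS/H.
From Q* = √(2DS/H): D = Q*²H / (2S) = 578.4² × 20.4 / (2 × 195) = 17499.359.

D ≈ 17,499 pumps per year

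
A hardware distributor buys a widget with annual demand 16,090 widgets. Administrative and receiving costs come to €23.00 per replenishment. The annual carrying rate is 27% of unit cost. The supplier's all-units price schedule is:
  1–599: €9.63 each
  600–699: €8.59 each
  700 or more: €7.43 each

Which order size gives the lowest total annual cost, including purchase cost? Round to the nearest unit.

Q* ≈ 700 widgets

Holding cost per unit per year at price C is H = 0.27·C.
For each price level, check whether its EOQ is feasible; otherwise the best quantity at that price is the breakpoint.
EOQ at €9.63 = 533.5 (feasible in tier 1): TC = 16,090×€9.63 + (16,090/533.5)×23 + (533.5/2)×0.27×€9.63 = €156,333.94.
EOQ at €8.59 = 564.9 < 600, so use break Q=600: TC = 16,090×€8.59 + (16,090/600.0)×23 + (600.0/2)×0.27×€8.59 = €139,525.67.
EOQ at €7.43 = 607.4 < 700, so use break Q=700: TC = 16,090×€7.43 + (16,090/700.0)×23 + (700.0/2)×0.27×€7.43 = €120,779.51.
Lowest total cost is €120,779.51 at Q = 700.0.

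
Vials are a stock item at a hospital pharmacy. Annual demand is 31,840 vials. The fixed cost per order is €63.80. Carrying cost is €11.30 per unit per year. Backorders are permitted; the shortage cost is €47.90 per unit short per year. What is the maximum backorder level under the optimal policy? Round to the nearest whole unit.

S* ≈ 127 vials

With planned backorders, Q* = √(2DS/H) · √((H+B)/B).
√(2DS/H) = √(2 × 31,840 × 63.8 / 11.3) = 599.615.
√((H+B)/B) = √((11.3+47.9)/47.9) = 1.1117.
Q* ≈ 666.601.
S* = Q* · H/(H+B) = 666.601 × 11.3/59.2 ≈ 127.240.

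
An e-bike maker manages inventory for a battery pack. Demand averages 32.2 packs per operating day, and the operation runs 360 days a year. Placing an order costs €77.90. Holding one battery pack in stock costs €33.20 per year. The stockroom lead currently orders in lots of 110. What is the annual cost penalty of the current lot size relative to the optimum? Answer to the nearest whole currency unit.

Extra cost ≈ €2,292 per year

Annual demand D = 32.2 × 360 = 11,592.
EOQ = √(2DS/H) = √(2 × 11,592 × 77.9 / 33.2) ≈ 233.24.
Cost at Q* = (D/Q*)S + (Q*/2)H = √(2DSH) ≈ €7,743.40.
Cost at Q = 110: (11,592/110)×77.9 + (110/2)×33.2 = €8,209.24 + €1,826.00 = €10,035.24.
Excess = €10,035.24 − €7,743.40 = €2,291.84.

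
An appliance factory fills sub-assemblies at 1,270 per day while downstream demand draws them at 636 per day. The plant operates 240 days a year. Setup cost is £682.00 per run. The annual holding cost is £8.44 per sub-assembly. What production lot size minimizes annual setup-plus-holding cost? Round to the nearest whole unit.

Annual demand D = 636 × 240 = 152,640.
Production build-up factor (1 − d/p) = 1 − 636/1,270 = 0.4992.
Q* = √(2DS / (H(1 − d/p))) = √(2 × 152,640 × 682 / (8.44 × 0.4992)).
= √(208,200,960 / 4.2134) ≈ 7029.548.

Q* ≈ 7,030 sub-assemblies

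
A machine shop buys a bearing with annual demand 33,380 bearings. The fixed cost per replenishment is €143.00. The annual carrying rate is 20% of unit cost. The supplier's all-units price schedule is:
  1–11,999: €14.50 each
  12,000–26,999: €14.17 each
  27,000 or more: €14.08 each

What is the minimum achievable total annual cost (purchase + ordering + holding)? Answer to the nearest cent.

Holding cost per unit per year at price C is H = 0.20·C.
Candidates are each tier's EOQ (if it falls in that tier) and each price-break quantity.
EOQ at €14.50 = 1814.4 (feasible in tier 1): TC = 33,380×€14.50 + (33,380/1814.4)×143 + (1814.4/2)×0.20×€14.50 = €489,271.69.
EOQ at €14.17 = 1835.4 < 12000, so use break Q=12000: TC = 33,380×€14.17 + (33,380/12000.0)×143 + (12000.0/2)×0.20×€14.17 = €490,396.38.
EOQ at €14.08 = 1841.2 < 27000, so use break Q=27000: TC = 33,380×€14.08 + (33,380/27000.0)×143 + (27000.0/2)×0.20×€14.08 = €508,183.19.
Lowest total cost among the candidates is at Q = 1814.4.

TC* ≈ €489,271.69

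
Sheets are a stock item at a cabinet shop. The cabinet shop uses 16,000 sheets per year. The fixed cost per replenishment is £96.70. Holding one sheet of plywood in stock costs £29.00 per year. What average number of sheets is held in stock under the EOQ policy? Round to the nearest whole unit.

Q* = √(2DS/H) = √(2 × 16,000 × 96.7 / 29) ≈ 326.65.
Average inventory = Q*/2 ≈ 326.65 / 2 = 163.327.

Average inventory ≈ 163 sheets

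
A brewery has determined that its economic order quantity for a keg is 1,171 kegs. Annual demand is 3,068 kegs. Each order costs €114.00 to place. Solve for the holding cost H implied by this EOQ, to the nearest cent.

H ≈ €0.51

The basic EOQ model gives Q* = √(2DS/H); rearrange for the unknown.
From Q* = √(2DS/H): H = 2DS / Q*² = 2 × 3,068 × 114 / 1,171² = 0.5101.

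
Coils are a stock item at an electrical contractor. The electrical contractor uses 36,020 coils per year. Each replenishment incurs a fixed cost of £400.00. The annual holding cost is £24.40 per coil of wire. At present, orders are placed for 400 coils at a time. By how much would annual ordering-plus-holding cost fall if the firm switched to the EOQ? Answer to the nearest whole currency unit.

Extra cost ≈ £14,384 per year

EOQ = √(2DS/H) = √(2 × 36,020 × 400 / 24.4) ≈ 1086.73.
Cost at Q* = (D/Q*)S + (Q*/2)H = √(2DSH) ≈ £26,516.23.
Cost at Q = 400: (36,020/400)×400 + (400/2)×24.4 = £36,020.00 + £4,880.00 = £40,900.00.
Excess = £40,900.00 − £26,516.23 = £14,383.77.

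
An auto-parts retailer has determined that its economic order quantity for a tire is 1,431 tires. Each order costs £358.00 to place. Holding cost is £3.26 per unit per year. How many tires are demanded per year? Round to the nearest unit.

Squaring Q* = √(2DS/H) gives Q*² = 2DS/H.
From Q* = √(2DS/H): D = Q*²H / (2S) = 1,431² × 3.26 / (2 × 358) = 9323.605.

D ≈ 9,324 tires per year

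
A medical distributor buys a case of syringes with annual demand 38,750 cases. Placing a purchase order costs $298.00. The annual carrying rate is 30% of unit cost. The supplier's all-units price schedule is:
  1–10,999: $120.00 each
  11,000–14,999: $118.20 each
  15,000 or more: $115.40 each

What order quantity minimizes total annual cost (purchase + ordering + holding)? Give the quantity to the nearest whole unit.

Q* ≈ 801 cases

Holding cost per unit per year at price C is H = 0.30·C.
For each price level, check whether its EOQ is feasible; otherwise the best quantity at that price is the breakpoint.
EOQ at $120.00 = 801.0 (feasible in tier 1): TC = 38,750×$120.00 + (38,750/801.0)×298 + (801.0/2)×0.30×$120.00 = $4,678,834.35.
EOQ at $118.20 = 807.0 < 11000, so use break Q=11000: TC = 38,750×$118.20 + (38,750/11000.0)×298 + (11000.0/2)×0.30×$118.20 = $4,776,329.77.
EOQ at $115.40 = 816.8 < 15000, so use break Q=15000: TC = 38,750×$115.40 + (38,750/15000.0)×298 + (15000.0/2)×0.30×$115.40 = $4,732,169.83.
Lowest total cost is $4,678,834.35 at Q = 801.0.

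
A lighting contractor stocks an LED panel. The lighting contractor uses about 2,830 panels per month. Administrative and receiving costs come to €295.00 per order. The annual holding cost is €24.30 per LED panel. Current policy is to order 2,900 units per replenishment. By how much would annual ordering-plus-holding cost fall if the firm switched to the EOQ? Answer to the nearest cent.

Extra cost ≈ €16,624.09 per year

Annual demand D = 2,830 × 12 = 33,960.
EOQ = √(2DS/H) = √(2 × 33,960 × 295 / 24.3) ≈ 908.04.
Cost at Q* = (D/Q*)S + (Q*/2)H = √(2DSH) ≈ €22,065.46.
Cost at Q = 2,900: (33,960/2,900)×295 + (2,900/2)×24.3 = €3,454.55 + €35,235.00 = €38,689.55.
Excess = €38,689.55 − €22,065.46 = €16,624.09.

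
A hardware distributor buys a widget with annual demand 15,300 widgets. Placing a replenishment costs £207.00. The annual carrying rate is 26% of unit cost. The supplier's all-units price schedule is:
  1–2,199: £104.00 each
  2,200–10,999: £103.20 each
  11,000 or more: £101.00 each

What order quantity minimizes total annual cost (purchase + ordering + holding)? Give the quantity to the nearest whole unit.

Holding cost per unit per year at price C is H = 0.26·C.
For each price level, check whether its EOQ is feasible; otherwise the best quantity at that price is the breakpoint.
EOQ at £104.00 = 484.0 (feasible in tier 1): TC = 15,300×£104.00 + (15,300/484.0)×207 + (484.0/2)×0.26×£104.00 = £1,604,287.28.
EOQ at £103.20 = 485.9 < 2200, so use break Q=2200: TC = 15,300×£103.20 + (15,300/2200.0)×207 + (2200.0/2)×0.26×£103.20 = £1,609,914.79.
EOQ at £101.00 = 491.1 < 11000, so use break Q=11000: TC = 15,300×£101.00 + (15,300/11000.0)×207 + (11000.0/2)×0.26×£101.00 = £1,690,017.92.
Lowest total cost is £1,604,287.28 at Q = 484.0.

Q* ≈ 484 widgets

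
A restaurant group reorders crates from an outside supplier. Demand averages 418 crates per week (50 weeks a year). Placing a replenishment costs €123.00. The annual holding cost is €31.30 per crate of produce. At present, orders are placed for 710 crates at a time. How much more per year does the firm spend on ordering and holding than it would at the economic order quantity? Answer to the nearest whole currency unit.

Annual demand D = 418 × 50 = 20,900.
EOQ = √(2DS/H) = √(2 × 20,900 × 123 / 31.3) ≈ 405.29.
Cost at Q* = (D/Q*)S + (Q*/2)H = √(2DSH) ≈ €12,685.65.
Cost at Q = 710: (20,900/710)×123 + (710/2)×31.3 = €3,620.70 + €11,111.50 = €14,732.20.
Excess = €14,732.20 − €12,685.65 = €2,046.55.

Extra cost ≈ €2,047 per year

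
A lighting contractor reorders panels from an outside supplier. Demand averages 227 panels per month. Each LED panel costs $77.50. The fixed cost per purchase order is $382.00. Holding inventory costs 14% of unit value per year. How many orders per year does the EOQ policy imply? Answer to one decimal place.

Annual demand D = 227 × 12 = 2,724.
Holding cost H = 0.14 × $77.50 = $10.8500 per unit per year.
The optimal lot size = √(2DS/H) = √(2 × 2,724 × 382 / 10.85) ≈ 437.96.
Orders per year = D / Q* = 2,724 / 437.96 ≈ 6.220.

N ≈ 6.2 orders per year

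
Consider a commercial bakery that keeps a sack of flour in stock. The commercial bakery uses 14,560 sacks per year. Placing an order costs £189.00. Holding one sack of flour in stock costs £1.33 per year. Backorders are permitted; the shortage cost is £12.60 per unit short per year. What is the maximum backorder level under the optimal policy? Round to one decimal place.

S* ≈ 204.2 sacks

With planned backorders, Q* = √(2DS/H) · √((H+B)/B).
√(2DS/H) = √(2 × 14,560 × 189 / 1.33) = 2034.233.
√((H+B)/B) = √((1.33+12.6)/12.6) = 1.0515.
Q* ≈ 2138.903.
S* = Q* · H/(H+B) = 2138.903 × 1.33/13.93 ≈ 204.217.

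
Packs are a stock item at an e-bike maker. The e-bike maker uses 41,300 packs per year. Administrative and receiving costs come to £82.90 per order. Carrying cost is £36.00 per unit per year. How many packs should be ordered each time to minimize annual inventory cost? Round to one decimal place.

EOQ = √(2DS / H) = √(2 × 41,300 × 82.9 / 36).
= √(6,847,540 / 36) = √190,209.4444 ≈ 436.130.

Q* ≈ 436.1 packs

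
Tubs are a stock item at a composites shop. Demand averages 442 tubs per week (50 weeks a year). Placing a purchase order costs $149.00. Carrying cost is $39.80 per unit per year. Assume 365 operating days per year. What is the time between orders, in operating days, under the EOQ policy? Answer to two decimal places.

Annual demand D = 442 × 50 = 22,100.
The optimal lot size = √(2DS/H) = √(2 × 22,100 × 149 / 39.8) ≈ 406.78.
Cycle time = Q*/D × 365 = 406.78 / 22,100 × 365 ≈ 6.718 days.

T ≈ 6.72 days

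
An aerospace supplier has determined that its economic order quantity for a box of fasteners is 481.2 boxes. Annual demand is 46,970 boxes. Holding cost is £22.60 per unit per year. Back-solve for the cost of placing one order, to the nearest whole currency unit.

S ≈ £56

The basic EOQ model gives Q* = √(2DS/H); rearrange for the unknown.
From Q* = √(2DS/H): S = Q*²H / (2D) = 481.2² × 22.6 / (2 × 46,970) = 55.7069.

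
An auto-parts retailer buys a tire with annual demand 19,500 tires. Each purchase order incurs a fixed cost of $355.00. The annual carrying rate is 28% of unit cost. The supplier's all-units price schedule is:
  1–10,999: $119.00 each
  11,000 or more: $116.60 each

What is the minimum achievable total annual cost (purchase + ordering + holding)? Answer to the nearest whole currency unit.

TC* ≈ $2,341,978

Holding cost per unit per year at price C is H = 0.28·C.
Candidates are each tier's EOQ (if it falls in that tier) and each price-break quantity.
EOQ at $119.00 = 644.6 (feasible in tier 1): TC = 19,500×$119.00 + (19,500/644.6)×355 + (644.6/2)×0.28×$119.00 = $2,341,978.25.
EOQ at $116.60 = 651.2 < 11000, so use break Q=11000: TC = 19,500×$116.60 + (19,500/11000.0)×355 + (11000.0/2)×0.28×$116.60 = $2,453,893.32.
Lowest total cost among the candidates is at Q = 644.6.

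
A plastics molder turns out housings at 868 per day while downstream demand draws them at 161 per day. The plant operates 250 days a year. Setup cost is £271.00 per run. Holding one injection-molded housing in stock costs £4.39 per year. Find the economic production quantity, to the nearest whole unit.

Q* ≈ 2,470 housings

Annual demand D = 161 × 250 = 40,250.
Production build-up factor (1 − d/p) = 1 − 161/868 = 0.8145.
Q* = √(2DS / (H(1 − d/p))) = √(2 × 40,250 × 271 / (4.39 × 0.8145)).
= √(21,815,500 / 3.5757) ≈ 2470.020.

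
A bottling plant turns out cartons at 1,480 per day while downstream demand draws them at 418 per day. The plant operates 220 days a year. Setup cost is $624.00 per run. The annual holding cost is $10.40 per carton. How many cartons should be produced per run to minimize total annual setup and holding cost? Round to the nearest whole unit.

Annual demand D = 418 × 220 = 91,960.
Production build-up factor (1 − d/p) = 1 − 418/1,480 = 0.7176.
Q* = √(2DS / (H(1 − d/p))) = √(2 × 91,960 × 624 / (10.4 × 0.7176)).
= √(114,766,080 / 7.4627) ≈ 3921.559.

Q* ≈ 3,922 cartons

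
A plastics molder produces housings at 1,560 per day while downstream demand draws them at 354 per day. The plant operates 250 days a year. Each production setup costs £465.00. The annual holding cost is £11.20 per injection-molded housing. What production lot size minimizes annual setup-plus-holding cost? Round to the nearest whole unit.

Q* ≈ 3,083 housings

Annual demand D = 354 × 250 = 88,500.
Production build-up factor (1 − d/p) = 1 − 354/1,560 = 0.7731.
Q* = √(2DS / (H(1 − d/p))) = √(2 × 88,500 × 465 / (11.2 × 0.7731)).
= √(82,305,000 / 8.6585) ≈ 3083.136.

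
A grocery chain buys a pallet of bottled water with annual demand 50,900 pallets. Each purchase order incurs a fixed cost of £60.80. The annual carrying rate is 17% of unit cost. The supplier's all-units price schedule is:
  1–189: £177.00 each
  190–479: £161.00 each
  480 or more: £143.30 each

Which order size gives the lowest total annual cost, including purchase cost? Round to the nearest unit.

Holding cost per unit per year at price C is H = 0.17·C.
For each price level, check whether its EOQ is feasible; otherwise the best quantity at that price is the breakpoint.
Tier 1 (£177.00): EOQ = 453.5 exceeds tier's upper bound 189, so this tier is dominated.
EOQ at £161.00 = 475.5 (feasible in tier 2): TC = 50,900×£161.00 + (50,900/475.5)×60.8 + (475.5/2)×0.17×£161.00 = £8,207,915.57.
EOQ at £143.30 = 504.1 (feasible in tier 3): TC = 50,900×£143.30 + (50,900/504.1)×60.8 + (504.1/2)×0.17×£143.30 = £7,306,249.29.
Lowest total cost is £7,306,249.29 at Q = 504.1.

Q* ≈ 504 pallets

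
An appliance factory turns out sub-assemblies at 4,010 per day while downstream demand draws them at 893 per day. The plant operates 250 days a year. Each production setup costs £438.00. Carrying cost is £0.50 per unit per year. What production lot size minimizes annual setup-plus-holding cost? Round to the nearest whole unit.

Q* ≈ 22,432 sub-assemblies

Annual demand D = 893 × 250 = 223,250.
Production build-up factor (1 − d/p) = 1 − 893/4,010 = 0.7773.
Q* = √(2DS / (H(1 − d/p))) = √(2 × 223,250 × 438 / (0.5 × 0.7773)).
= √(195,567,000 / 0.3887) ≈ 22431.926.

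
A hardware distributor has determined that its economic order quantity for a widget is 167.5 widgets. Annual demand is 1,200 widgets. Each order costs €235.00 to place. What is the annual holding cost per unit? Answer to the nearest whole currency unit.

Squaring Q* = √(2DS/H) gives Q*² = 2DS/H.
From Q* = √(2DS/H): H = 2DS / Q*² = 2 × 1,200 × 235 / 167.5² = 20.1025.

H ≈ €20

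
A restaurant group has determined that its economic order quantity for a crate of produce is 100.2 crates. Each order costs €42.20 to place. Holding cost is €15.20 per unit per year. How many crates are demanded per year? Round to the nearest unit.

Squaring Q* = √(2DS/H) gives Q*² = 2DS/H.
From Q* = √(2DS/H): D = Q*²H / (2S) = 100.2² × 15.2 / (2 × 42.2) = 1808.159.

D ≈ 1,808 crates per year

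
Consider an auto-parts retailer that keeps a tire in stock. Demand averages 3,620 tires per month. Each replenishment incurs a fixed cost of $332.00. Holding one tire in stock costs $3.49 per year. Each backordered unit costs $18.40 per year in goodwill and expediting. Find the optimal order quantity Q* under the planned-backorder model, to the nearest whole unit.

Q* ≈ 3,136 tires

Annual demand D = 3,620 × 12 = 43,440.
With planned backorders, Q* = √(2DS/H) · √((H+B)/B).
√(2DS/H) = √(2 × 43,440 × 332 / 3.49) = 2874.857.
√((H+B)/B) = √((3.49+18.4)/18.4) = 1.0907.
Q* ≈ 3135.669.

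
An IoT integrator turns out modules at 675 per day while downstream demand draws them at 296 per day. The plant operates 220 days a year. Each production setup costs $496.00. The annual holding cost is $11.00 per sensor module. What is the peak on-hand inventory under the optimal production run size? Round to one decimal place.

I_max ≈ 1,815.9 modules

Annual demand D = 296 × 220 = 65,120.
Production build-up factor (1 − d/p) = 1 − 296/675 = 0.5615.
Q* = √(2DS / (H(1 − d/p))) = √(2 × 65,120 × 496 / (11 × 0.5615)).
= √(64,599,040 / 6.1763) ≈ 3234.067.
Maximum inventory = Q*(1 − d/p) = 3234.067 × 0.5615 ≈ 1815.869.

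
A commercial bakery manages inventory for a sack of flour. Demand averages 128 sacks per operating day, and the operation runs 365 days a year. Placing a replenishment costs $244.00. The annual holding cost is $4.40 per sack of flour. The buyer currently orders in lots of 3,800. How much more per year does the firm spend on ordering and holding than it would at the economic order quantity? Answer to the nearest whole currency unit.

Annual demand D = 128 × 365 = 46,720.
EOQ = √(2DS/H) = √(2 × 46,720 × 244 / 4.4) ≈ 2276.33.
Cost at Q* = (D/Q*)S + (Q*/2)H = √(2DSH) ≈ $10,015.85.
Cost at Q = 3,800: (46,720/3,800)×244 + (3,800/2)×4.4 = $2,999.92 + $8,360.00 = $11,359.92.
Excess = $11,359.92 − $10,015.85 = $1,344.07.

Extra cost ≈ $1,344 per year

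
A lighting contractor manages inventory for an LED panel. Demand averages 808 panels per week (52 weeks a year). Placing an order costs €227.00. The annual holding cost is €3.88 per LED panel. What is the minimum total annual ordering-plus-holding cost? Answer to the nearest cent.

Annual demand D = 808 × 52 = 42,016.
The optimal lot size = √(2DS/H) = √(2 × 42,016 × 227 / 3.88) ≈ 2217.27.
At Q*, ordering cost (D/Q*)S equals holding cost (Q*/2)H, each = √(DSH/2).
Minimum total = √(2DSH) = √(2 × 42,016 × 227 × 3.88) ≈ 8603.024.

TC* ≈ €8,603.02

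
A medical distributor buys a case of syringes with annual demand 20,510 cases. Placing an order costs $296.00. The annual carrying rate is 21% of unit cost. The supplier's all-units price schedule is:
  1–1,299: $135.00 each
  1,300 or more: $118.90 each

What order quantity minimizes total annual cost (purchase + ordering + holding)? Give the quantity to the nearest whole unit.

Q* ≈ 1,300 cases

Holding cost per unit per year at price C is H = 0.21·C.
For each price level, check whether its EOQ is feasible; otherwise the best quantity at that price is the breakpoint.
EOQ at $135.00 = 654.4 (feasible in tier 1): TC = 20,510×$135.00 + (20,510/654.4)×296 + (654.4/2)×0.21×$135.00 = $2,787,403.26.
EOQ at $118.90 = 697.3 < 1300, so use break Q=1300: TC = 20,510×$118.90 + (20,510/1300.0)×296 + (1300.0/2)×0.21×$118.90 = $2,459,538.82.
Lowest total cost is $2,459,538.82 at Q = 1300.0.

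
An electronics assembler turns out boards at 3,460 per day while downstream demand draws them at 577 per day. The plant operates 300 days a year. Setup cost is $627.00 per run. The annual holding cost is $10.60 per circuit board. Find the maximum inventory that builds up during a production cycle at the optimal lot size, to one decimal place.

Annual demand D = 577 × 300 = 173,100.
Production build-up factor (1 − d/p) = 1 − 577/3,460 = 0.8332.
Q* = √(2DS / (H(1 − d/p))) = √(2 × 173,100 × 627 / (10.6 × 0.8332)).
= √(217,067,400 / 8.8323) ≈ 4957.470.
Maximum inventory = Q*(1 − d/p) = 4957.470 × 0.8332 ≈ 4130.747.

I_max ≈ 4,130.7 boards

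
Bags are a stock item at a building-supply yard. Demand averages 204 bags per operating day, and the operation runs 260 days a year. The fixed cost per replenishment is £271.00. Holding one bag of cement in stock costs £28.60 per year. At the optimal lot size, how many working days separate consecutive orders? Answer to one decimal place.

T ≈ 4.9 days

Annual demand D = 204 × 260 = 53,040.
EOQ = √(2DS/H) = √(2 × 53,040 × 271 / 28.6) ≈ 1002.58.
Cycle time = Q*/D × 260 = 1002.58 / 53,040 × 260 ≈ 4.915 days.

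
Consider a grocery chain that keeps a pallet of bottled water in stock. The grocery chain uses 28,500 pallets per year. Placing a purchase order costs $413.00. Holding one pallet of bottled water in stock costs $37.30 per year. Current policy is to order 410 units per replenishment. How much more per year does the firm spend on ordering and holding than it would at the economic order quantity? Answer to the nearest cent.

EOQ = √(2DS/H) = √(2 × 28,500 × 413 / 37.3) ≈ 794.43.
Cost at Q* = (D/Q*)S + (Q*/2)H = √(2DSH) ≈ $29,632.40.
Cost at Q = 410: (28,500/410)×413 + (410/2)×37.3 = $28,708.54 + $7,646.50 = $36,355.04.
Excess = $36,355.04 − $29,632.40 = $6,722.63.

Extra cost ≈ $6,722.63 per year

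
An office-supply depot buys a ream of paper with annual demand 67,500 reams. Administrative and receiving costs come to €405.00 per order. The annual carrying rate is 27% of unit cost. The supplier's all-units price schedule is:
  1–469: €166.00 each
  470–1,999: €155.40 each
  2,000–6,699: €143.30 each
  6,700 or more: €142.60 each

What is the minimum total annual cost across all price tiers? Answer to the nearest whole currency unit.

Holding cost per unit per year at price C is H = 0.27·C.
Evaluate total cost at each tier's feasible EOQ or, if the EOQ is below the tier, at the tier's minimum quantity.
Tier 1 (€166.00): EOQ = 1104.5 exceeds tier's upper bound 469, so this tier is dominated.
EOQ at €155.40 = 1141.5 (feasible in tier 2): TC = 67,500×€155.40 + (67,500/1141.5)×405 + (1141.5/2)×0.27×€155.40 = €10,537,396.28.
EOQ at €143.30 = 1188.7 < 2000, so use break Q=2000: TC = 67,500×€143.30 + (67,500/2000.0)×405 + (2000.0/2)×0.27×€143.30 = €9,725,109.75.
EOQ at €142.60 = 1191.7 < 6700, so use break Q=6700: TC = 67,500×€142.60 + (67,500/6700.0)×405 + (6700.0/2)×0.27×€142.60 = €9,758,561.92.
Lowest total cost among the candidates is at Q = 2000.0.

TC* ≈ €9,725,110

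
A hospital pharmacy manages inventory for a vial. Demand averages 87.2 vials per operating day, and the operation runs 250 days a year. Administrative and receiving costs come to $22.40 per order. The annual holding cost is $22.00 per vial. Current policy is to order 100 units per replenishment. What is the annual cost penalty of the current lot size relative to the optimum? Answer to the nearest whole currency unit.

Extra cost ≈ $1,348 per year

Annual demand D = 87.2 × 250 = 21,800.
EOQ = √(2DS/H) = √(2 × 21,800 × 22.4 / 22) ≈ 210.70.
Cost at Q* = (D/Q*)S + (Q*/2)H = √(2DSH) ≈ $4,635.31.
Cost at Q = 100: (21,800/100)×22.4 + (100/2)×22 = $4,883.20 + $1,100.00 = $5,983.20.
Excess = $5,983.20 − $4,635.31 = $1,347.89.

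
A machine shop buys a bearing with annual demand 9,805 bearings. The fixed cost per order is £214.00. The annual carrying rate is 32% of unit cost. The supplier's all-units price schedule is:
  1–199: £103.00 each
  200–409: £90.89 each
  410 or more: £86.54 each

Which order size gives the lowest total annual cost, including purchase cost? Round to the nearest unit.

Q* ≈ 410 bearings

Holding cost per unit per year at price C is H = 0.32·C.
Evaluate total cost at each tier's feasible EOQ or, if the EOQ is below the tier, at the tier's minimum quantity.
Tier 1 (£103.00): EOQ = 356.8 exceeds tier's upper bound 199, so this tier is dominated.
EOQ at £90.89 = 379.9 (feasible in tier 2): TC = 9,805×£90.89 + (9,805/379.9)×214 + (379.9/2)×0.32×£90.89 = £902,224.32.
EOQ at £86.54 = 389.3 < 410, so use break Q=410: TC = 9,805×£86.54 + (9,805/410.0)×214 + (410.0/2)×0.32×£86.54 = £859,319.46.
Lowest total cost is £859,319.46 at Q = 410.0.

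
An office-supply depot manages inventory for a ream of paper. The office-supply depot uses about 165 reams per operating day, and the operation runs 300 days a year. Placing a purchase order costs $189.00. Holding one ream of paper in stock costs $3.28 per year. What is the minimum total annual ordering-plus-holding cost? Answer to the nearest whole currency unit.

TC* ≈ $7,834

Annual demand D = 165 × 300 = 49,500.
Q* = √(2DS/H) = √(2 × 49,500 × 189 / 3.28) ≈ 2388.42.
At the optimum the two cost components are equal, so total cost = 2·(Q*/2)H = Q*·H.
Minimum total = √(2DSH) = √(2 × 49,500 × 189 × 3.28) ≈ 7834.033.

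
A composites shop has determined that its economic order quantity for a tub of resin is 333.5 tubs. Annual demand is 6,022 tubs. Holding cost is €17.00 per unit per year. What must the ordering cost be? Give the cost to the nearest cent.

S ≈ €156.99

Invert the EOQ relation Q*² = 2DS/H.
From Q* = √(2DS/H): S = Q*²H / (2D) = 333.5² × 17 / (2 × 6,022) = 156.9892.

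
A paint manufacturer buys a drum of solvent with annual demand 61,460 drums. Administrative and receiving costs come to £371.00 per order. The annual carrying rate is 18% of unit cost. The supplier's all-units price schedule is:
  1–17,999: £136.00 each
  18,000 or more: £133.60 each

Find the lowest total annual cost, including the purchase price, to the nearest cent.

Holding cost per unit per year at price C is H = 0.18·C.
For each price level, check whether its EOQ is feasible; otherwise the best quantity at that price is the breakpoint.
EOQ at £136.00 = 1364.9 (feasible in tier 1): TC = 61,460×£136.00 + (61,460/1364.9)×371 + (1364.9/2)×0.18×£136.00 = £8,391,972.11.
EOQ at £133.60 = 1377.1 < 18000, so use break Q=18000: TC = 61,460×£133.60 + (61,460/18000.0)×371 + (18000.0/2)×0.18×£133.60 = £8,428,754.76.
Lowest total cost among the candidates is at Q = 1364.9.

TC* ≈ £8,391,972.11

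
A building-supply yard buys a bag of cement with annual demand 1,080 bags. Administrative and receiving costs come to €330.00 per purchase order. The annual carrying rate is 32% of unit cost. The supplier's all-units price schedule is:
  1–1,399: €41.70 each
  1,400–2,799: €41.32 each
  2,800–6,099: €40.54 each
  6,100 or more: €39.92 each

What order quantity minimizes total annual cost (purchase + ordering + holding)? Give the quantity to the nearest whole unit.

Q* ≈ 231 bags

Holding cost per unit per year at price C is H = 0.32·C.
Evaluate total cost at each tier's feasible EOQ or, if the EOQ is below the tier, at the tier's minimum quantity.
EOQ at €41.70 = 231.1 (feasible in tier 1): TC = 1,080×€41.70 + (1,080/231.1)×330 + (231.1/2)×0.32×€41.70 = €48,120.09.
EOQ at €41.32 = 232.2 < 1400, so use break Q=1400: TC = 1,080×€41.32 + (1,080/1400.0)×330 + (1400.0/2)×0.32×€41.32 = €54,135.85.
EOQ at €40.54 = 234.4 < 2800, so use break Q=2800: TC = 1,080×€40.54 + (1,080/2800.0)×330 + (2800.0/2)×0.32×€40.54 = €62,072.41.
EOQ at €39.92 = 236.2 < 6100, so use break Q=6100: TC = 1,080×€39.92 + (1,080/6100.0)×330 + (6100.0/2)×0.32×€39.92 = €82,133.95.
Lowest total cost is €48,120.09 at Q = 231.1.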